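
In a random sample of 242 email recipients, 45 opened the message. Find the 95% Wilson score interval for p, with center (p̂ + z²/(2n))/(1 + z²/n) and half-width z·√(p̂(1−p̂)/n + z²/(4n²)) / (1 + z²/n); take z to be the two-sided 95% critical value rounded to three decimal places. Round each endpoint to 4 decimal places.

p̂ = 45/242 = 0.18595; z = 1.960, so z² = 3.841600.
Denominator 1 + z²/n = 1 + 3.841600/242 = 1.015874.
Center = (0.18595 + 0.007937)/1.015874 = 0.19086.
Radicand: p̂(1−p̂)/n + z²/(4n²) = 0.000625508 + 0.000016399 = 0.000641907.
Half-width = 1.960·√0.000641907/1.015874 = 0.04888.
So the interval runs from 0.1420 to 0.2397.

(0.1420, 0.2397)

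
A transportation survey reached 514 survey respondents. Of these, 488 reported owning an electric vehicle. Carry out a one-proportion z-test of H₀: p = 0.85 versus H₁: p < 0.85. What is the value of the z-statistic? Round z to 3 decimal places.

With x = 488 successes in n = 514, p̂ = 0.94942.
Under H₀, SE = √(p₀(1−p₀)/n) = √(0.85·0.15/514) = √0.000248054 = 0.015750.
z = (p̂ − p₀)/SE = (0.94942 − 0.85)/0.015750 = 6.312.

z = 6.312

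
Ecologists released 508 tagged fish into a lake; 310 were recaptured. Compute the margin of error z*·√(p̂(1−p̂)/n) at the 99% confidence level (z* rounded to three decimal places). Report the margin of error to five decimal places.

ME = 0.05574

The sample proportion is 310/508 = 0.61024.
SE(p̂) = √(0.61024·0.38976/508) = 0.021638.
z* = 2.576 at the 99% level.
ME = 2.576·0.021638 = 0.05574.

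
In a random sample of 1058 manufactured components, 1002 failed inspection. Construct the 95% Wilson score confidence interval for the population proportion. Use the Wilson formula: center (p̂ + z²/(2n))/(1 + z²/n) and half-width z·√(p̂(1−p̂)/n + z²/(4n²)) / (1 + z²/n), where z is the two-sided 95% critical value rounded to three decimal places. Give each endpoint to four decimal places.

(0.9319, 0.9590)

Here p̂ = 1002/1058 = 0.94707 and z = 1.960 (z² = 3.841600).
Denominator 1 + z²/n = 1 + 3.841600/1058 = 1.003631.
Center = (0.94707 + 0.001816)/1.003631 = 0.94545.
Radicand: p̂(1−p̂)/n + z²/(4n²) = 0.000047380 + 0.000000858 = 0.000048238.
Half-width = z·√(radicand)/denom = 1.960·0.006945/1.003631 = 0.01356.
Interval: 0.94545 ± 0.01356 → (0.9319, 0.9590).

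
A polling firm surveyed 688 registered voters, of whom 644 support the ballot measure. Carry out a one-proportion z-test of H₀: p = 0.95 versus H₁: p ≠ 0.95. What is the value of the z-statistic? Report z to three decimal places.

With x = 644 successes in n = 688, p̂ = 0.93605.
Null standard error: √(0.95·0.05/688) = √0.000069041 = 0.008309.
z = (p̂ − p₀)/SE = (0.93605 − 0.95)/0.008309 = -1.679.

z = -1.679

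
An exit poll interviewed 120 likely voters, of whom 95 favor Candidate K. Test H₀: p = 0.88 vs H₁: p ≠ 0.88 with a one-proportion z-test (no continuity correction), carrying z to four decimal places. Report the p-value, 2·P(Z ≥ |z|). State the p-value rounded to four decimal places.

The sample proportion is 95/120 = 0.79167.
Under H₀, SE = √(p₀(1−p₀)/n) = √(0.88·0.12/120) = √0.000880000 = 0.029665.
Test statistic (full precision, shown to 4 dp): z = (95/120 − 0.88)/SE₀ ≈ -2.9777.
From the standard normal, 2·P(Z ≥ |z|) = 0.0029.

p-value = 0.0029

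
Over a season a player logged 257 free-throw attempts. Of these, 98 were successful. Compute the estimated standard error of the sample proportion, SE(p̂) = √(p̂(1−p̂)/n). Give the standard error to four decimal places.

SE = 0.0303

p̂ = 98/257 = 0.38132.
p̂(1−p̂) = 0.38132·0.61868 = 0.235915.
SE = √(0.235915/257) = 0.0303.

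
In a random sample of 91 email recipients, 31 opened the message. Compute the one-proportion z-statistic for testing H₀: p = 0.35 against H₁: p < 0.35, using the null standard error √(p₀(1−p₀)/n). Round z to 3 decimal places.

z = -0.187

With x = 31 successes in n = 91, p̂ = 0.34066.
Under H₀, SE = √(p₀(1−p₀)/n) = √(0.35·0.65/91) = √0.002500000 = 0.050000.
z = (p̂ − p₀)/SE = (0.34066 − 0.35)/0.050000 = -0.187.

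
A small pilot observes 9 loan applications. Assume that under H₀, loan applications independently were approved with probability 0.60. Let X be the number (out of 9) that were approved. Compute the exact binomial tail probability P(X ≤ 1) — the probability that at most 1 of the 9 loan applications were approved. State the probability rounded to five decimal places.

X is binomial with n = 9 and p = 0.60.
P(X ≤ 1) = C(9,0)·0.60^0·0.40^9 + C(9,1)·0.60^1·0.40^8.
= 0.000262 + 0.003539 = 0.00380.

P = 0.00380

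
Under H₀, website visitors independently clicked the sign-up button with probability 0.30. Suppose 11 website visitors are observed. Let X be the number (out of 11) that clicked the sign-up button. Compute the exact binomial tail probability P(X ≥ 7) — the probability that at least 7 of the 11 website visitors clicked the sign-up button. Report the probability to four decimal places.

X is binomial with n = 11 and p = 0.30.
P(X ≥ 7) = Σ_{j=7}^{11} C(11,j)·0.30^j·0.70^{11−j}.
= 0.017328 + 0.003713 + 0.000530 + 0.000045 + 0.000002 = 0.0216.

P = 0.0216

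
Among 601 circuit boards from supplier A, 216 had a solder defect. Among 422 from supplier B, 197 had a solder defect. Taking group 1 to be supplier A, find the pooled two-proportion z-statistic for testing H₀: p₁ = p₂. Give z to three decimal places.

z = -3.447

p̂₁ = 216/601 = 0.35940, p̂₂ = 197/422 = 0.46682.
Pooling: p̂ = 413/1023 = 0.40371.
SE = √[p̂(1−p̂)(1/n₁+1/n₂)] = √[0.40371·0.59629·(1/601+1/422)] ≈ 0.031161.
z = -0.10742/0.031161 = -3.447.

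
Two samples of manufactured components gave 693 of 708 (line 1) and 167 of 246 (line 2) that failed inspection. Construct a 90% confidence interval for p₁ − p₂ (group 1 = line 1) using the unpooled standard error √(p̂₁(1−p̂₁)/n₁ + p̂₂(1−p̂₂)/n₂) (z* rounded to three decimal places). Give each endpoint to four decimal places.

(0.2502, 0.3497)

p̂₁ = 693/708 = 0.97881, p̂₂ = 167/246 = 0.67886; p̂₁ − p̂₂ = 0.29995.
Unpooled SE = √(p̂₁(1−p̂₁)/n₁ + p̂₂(1−p̂₂)/n₂) = √(0.000029290 + 0.000886213) = 0.030257.
For 90% confidence, z* = 1.645. Margin of error = 0.04977.
Interval: 0.29995 ± 0.04977 → (0.2502, 0.3497).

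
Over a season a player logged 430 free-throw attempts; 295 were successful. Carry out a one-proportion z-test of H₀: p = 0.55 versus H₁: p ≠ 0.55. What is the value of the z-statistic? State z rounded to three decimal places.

p̂ = 295/430 = 0.68605.
Under H₀, SE = √(p₀(1−p₀)/n) = √(0.55·0.45/430) = √0.000575581 = 0.023991.
z = (0.68605 − 0.55)/0.023991 = 0.13605/0.023991 = 5.671.

z = 5.671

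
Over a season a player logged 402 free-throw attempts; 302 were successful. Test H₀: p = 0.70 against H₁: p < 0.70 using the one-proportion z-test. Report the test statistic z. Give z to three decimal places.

z = 2.242

Sample proportion p̂ = 302/402 = 0.75124.
Under H₀, SE = √(p₀(1−p₀)/n) = √(0.70·0.30/402) = √0.000522388 = 0.022856.
z = (p̂ − p₀)/SE = (0.75124 − 0.70)/0.022856 = 2.242.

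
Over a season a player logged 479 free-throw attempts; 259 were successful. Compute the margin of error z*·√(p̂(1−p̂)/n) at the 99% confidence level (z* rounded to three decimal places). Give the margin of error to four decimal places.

ME = 0.0587

p̂ = 259/479 = 0.54071.
Standard error of p̂: √(0.248343/479) = √0.000518461 = 0.022770.
The 99% critical value is z* = 2.576.
Margin of error = z*·SE = 2.576 × 0.022770 = 0.0587.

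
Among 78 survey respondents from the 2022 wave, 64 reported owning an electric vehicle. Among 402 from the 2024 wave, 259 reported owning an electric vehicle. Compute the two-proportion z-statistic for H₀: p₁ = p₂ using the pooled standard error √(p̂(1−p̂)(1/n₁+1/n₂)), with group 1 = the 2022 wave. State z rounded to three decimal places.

Sample proportions: p̂₁ = 64/78 = 0.82051 and p̂₂ = 259/402 = 0.64428.
Pooled p̂ = (64+259)/(78+402) = 323/480 = 0.67292.
SE = √[p̂(1−p̂)(1/n₁+1/n₂)] = √[0.67292·0.32708·(1/78+1/402)] ≈ 0.058046.
z = 0.17623/0.058046 = 3.036.

z = 3.036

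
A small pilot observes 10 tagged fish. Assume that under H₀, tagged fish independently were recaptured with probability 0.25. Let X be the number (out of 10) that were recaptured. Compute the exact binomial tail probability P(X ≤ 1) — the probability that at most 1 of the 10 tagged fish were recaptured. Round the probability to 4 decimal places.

P = 0.2440

X ~ Binomial(n=10, p=0.25).
P(X ≤ 1) = C(10,0)·0.25^0·0.75^10 + C(10,1)·0.25^1·0.75^9.
= 0.056314 + 0.187712 = 0.2440.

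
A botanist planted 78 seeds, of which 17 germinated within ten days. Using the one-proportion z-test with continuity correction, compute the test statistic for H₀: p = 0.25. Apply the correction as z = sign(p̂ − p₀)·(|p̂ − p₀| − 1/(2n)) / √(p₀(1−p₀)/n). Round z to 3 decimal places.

With x = 17 successes in n = 78, p̂ = 0.21795. p̂ − p₀ = -0.032051.
Continuity correction 1/(2n) = 1/156 = 0.006410.
Corrected numerator: |-0.032051| − 0.006410 = 0.025641.
Null standard error: √(0.25·0.75/78) = √0.002403846 = 0.049029.
z = −0.025641/0.049029 = -0.523.

z = -0.523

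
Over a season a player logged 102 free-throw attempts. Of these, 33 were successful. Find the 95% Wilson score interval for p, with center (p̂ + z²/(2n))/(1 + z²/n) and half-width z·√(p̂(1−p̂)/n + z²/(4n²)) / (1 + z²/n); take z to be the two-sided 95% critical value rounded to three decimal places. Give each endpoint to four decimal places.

p̂ = 33/102 = 0.32353; z = 1.960, so z² = 3.841600.
1 + z²/n = 1.037663.
Center = (0.32353 + 0.018831)/1.037663 = 0.32993.
Radicand: p̂(1−p̂)/n + z²/(4n²) = 0.002145668 + 0.000092311 = 0.002237979.
Half-width = 1.960·√0.002237979/1.037663 = 0.08936.
Interval: 0.32993 ± 0.08936 → (0.2406, 0.4193).

(0.2406, 0.4193)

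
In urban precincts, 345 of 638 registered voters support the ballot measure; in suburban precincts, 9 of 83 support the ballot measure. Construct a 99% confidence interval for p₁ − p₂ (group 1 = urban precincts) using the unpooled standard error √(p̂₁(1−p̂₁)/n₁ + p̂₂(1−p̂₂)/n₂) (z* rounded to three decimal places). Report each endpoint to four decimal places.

p̂₁ = 345/638 = 0.54075, p̂₂ = 9/83 = 0.10843; p̂₁ − p̂₂ = 0.43232.
Unpooled SE = √(p̂₁(1−p̂₁)/n₁ + p̂₂(1−p̂₂)/n₂) = √(0.000389246 + 0.001164769) = 0.039421.
For 99% confidence, z* = 2.576. Margin = 2.576·0.039421 = 0.10155.
CI: 0.43232 ± 0.10155 = (0.3308, 0.5339).

(0.3308, 0.5339)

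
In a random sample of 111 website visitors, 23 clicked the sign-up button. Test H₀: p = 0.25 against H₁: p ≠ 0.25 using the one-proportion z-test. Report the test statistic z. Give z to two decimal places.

z = -1.04

The sample proportion is 23/111 = 0.20721.
Under H₀, SE = √(p₀(1−p₀)/n) = √(0.25·0.75/111) = √0.001689189 = 0.041100.
Test statistic: z = -0.04279/0.041100 = -1.04.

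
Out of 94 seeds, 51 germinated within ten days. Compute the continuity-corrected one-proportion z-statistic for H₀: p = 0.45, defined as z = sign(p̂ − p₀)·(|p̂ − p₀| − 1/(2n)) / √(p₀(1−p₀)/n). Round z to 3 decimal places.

z = 1.700

Sample proportion p̂ = 51/94 = 0.54255. p̂ − p₀ = 0.092553.
1/(2n) = 0.005319.
Corrected numerator: |0.092553| − 0.005319 = 0.087234.
Null standard error: √(0.45·0.55/94) = √0.002632979 = 0.051313.
z = (+)0.087234/0.051313 = 1.700.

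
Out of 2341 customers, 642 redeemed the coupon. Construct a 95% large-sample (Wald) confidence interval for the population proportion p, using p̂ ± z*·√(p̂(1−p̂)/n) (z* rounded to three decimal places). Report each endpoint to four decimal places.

The sample proportion is 642/2341 = 0.27424.
SE(p̂) = √(0.27424·0.72576/2341) = 0.009221.
The 95% critical value is z* = 1.960.
Margin = 1.960·0.009221 = 0.01807.
CI: 0.27424 ± 0.01807 = (0.2562, 0.2923).

(0.2562, 0.2923)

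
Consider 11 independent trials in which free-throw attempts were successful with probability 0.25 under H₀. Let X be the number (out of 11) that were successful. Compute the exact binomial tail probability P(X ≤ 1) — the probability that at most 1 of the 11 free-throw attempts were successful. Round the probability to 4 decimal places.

X ~ Binomial(n=11, p=0.25).
P(X ≤ 1) = C(11,0)·0.25^0·0.75^11 + C(11,1)·0.25^1·0.75^10.
= 0.042235 + 0.154862 = 0.1971.

P = 0.1971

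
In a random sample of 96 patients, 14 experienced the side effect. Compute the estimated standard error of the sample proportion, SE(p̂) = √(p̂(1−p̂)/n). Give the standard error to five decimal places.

SE = 0.03602

The sample proportion is 14/96 = 0.14583.
p̂(1−p̂) = 0.124564.
Dividing by n and taking the root: √0.001297542 = 0.03602.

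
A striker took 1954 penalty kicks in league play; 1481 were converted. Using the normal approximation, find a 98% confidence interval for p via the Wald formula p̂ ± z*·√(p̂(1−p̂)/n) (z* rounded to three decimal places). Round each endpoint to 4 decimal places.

(0.7354, 0.7805)

Sample proportion p̂ = 1481/1954 = 0.75793.
Standard error of p̂: √(0.183471/1954) = √0.000093895 = 0.009690.
For 98% confidence, z* = 2.326.
Margin = 2.326·0.009690 = 0.02254.
Interval: 0.75793 ± 0.02254 → (0.7354, 0.7805).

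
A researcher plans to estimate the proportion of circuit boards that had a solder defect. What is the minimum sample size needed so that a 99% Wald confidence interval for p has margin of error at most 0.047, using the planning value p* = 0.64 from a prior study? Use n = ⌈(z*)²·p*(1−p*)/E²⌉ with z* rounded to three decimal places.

n = 693

The 99% critical value is z* = 2.576.
p*(1−p*) = 0.64·0.36 = 0.2304.
(z*)²·p*(1−p*)/E² = 6.635776·0.2304/0.002209 = 692.115.
⌈692.115⌉ = 693.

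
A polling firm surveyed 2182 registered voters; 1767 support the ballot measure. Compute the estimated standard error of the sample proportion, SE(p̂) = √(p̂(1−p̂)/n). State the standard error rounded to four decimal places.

The sample proportion is 1767/2182 = 0.80981.
p̂(1−p̂) = 0.80981·0.19019 = 0.154018.
SE = √(0.154018/2182) = √0.000070586 = 0.0084.

SE = 0.0084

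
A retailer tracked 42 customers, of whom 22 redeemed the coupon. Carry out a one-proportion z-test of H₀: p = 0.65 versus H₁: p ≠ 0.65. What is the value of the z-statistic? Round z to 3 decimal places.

z = -1.715

Sample proportion p̂ = 22/42 = 0.52381.
Null standard error: √(0.65·0.35/42) = √0.005416667 = 0.073598.
Test statistic: z = -0.12619/0.073598 = -1.715.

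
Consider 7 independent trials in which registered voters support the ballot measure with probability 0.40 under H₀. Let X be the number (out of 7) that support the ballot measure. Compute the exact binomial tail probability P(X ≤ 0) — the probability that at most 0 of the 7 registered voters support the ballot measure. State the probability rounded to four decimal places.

X ~ Binomial(n=7, p=0.40).
P(X ≤ 0) = C(7,0)·0.40^0·0.60^7.
= 0.027994 = 0.0280.

P = 0.0280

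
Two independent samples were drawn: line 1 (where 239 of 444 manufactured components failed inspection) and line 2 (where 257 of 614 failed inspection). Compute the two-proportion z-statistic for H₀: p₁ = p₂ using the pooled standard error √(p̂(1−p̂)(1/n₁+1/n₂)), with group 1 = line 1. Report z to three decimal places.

z = 3.851

p̂₁ = 239/444 = 0.53829, p̂₂ = 257/614 = 0.41857.
Pooling: p̂ = 496/1058 = 0.46881.
Pooled SE = √[0.2490271·0.00388092] ≈ 0.031088.
z = (p̂₁ − p̂₂)/SE = (0.53829 − 0.41857)/0.031088 = 0.11972/0.031088 = 3.851.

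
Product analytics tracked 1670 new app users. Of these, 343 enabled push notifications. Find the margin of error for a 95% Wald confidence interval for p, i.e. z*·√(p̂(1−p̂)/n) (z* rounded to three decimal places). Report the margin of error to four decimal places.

With x = 343 successes in n = 1670, p̂ = 0.20539.
SE = √(p̂(1−p̂)/n) = √(0.163204/1670) = 0.009886.
z* = 1.960 at the 95% level.
So ME = 0.0194.

ME = 0.0194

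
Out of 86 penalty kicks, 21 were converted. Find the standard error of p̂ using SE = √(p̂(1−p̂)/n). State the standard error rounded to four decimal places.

SE = 0.0463

Sample proportion p̂ = 21/86 = 0.24419.
p̂(1−p̂) = 0.184561.
SE = √(0.184561/86) = √0.002146058 = 0.0463.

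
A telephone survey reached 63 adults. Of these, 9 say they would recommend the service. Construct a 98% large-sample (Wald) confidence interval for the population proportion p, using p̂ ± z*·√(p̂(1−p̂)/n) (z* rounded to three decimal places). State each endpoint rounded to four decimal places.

(0.0403, 0.2454)

The sample proportion is 9/63 = 0.14286.
Standard error of p̂: √(0.122449/63) = √0.001943635 = 0.044087.
z* = 2.326 at the 98% level.
Margin of error: 2.326 × 0.044087 = 0.10255.
So the interval runs from 0.0403 to 0.2454.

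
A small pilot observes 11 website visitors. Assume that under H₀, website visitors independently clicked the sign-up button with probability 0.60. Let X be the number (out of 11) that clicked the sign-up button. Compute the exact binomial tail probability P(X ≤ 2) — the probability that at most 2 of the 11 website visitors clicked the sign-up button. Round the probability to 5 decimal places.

P = 0.00592

X is binomial with n = 11 and p = 0.60.
P(X ≤ 2) = C(11,0)·0.60^0·0.40^11 + C(11,1)·0.60^1·0.40^10 + C(11,2)·0.60^2·0.40^9.
= 0.000042 + 0.000692 + 0.005190 = 0.00592.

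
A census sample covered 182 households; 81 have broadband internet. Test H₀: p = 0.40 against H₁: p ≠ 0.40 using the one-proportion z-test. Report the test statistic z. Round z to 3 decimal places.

Sample proportion p̂ = 81/182 = 0.44505.
SE₀ = √(0.40·0.60/182) = 0.036314.
Test statistic: z = 0.04505/0.036314 = 1.241.

z = 1.241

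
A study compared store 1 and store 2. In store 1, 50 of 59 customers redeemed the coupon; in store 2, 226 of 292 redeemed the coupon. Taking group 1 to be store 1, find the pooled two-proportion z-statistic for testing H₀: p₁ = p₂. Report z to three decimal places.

z = 1.256

p̂₁ = 50/59 = 0.84746, p̂₂ = 226/292 = 0.77397.
Pooled p̂ = (50+226)/(59+292) = 276/351 = 0.78632.
SE = √[p̂(1−p̂)(1/n₁+1/n₂)] = √[0.78632·0.21368·(1/59+1/292)] ≈ 0.058508.
z = 0.07349/0.058508 = 1.256.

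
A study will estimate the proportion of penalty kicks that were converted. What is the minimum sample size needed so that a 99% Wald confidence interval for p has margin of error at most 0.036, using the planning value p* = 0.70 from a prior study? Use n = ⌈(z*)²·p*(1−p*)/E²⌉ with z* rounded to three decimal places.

n = 1076

The 99% critical value is z* = 2.576.
p*(1−p*) = 0.2100.
(z*)²·p*(1−p*)/E² = 6.635776·0.2100/0.001296 = 1075.241.
Rounding up, n = 1076.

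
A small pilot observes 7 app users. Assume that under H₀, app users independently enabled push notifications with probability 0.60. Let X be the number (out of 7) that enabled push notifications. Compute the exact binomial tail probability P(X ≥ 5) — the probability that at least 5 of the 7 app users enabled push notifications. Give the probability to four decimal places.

P = 0.4199

X ~ Binomial(n=7, p=0.60).
P(X ≥ 5) = C(7,5)·0.60^5·0.40^2 + C(7,6)·0.60^6·0.40^1 + C(7,7)·0.60^7·0.40^0.
= 0.261274 + 0.130637 + 0.027994 = 0.4199.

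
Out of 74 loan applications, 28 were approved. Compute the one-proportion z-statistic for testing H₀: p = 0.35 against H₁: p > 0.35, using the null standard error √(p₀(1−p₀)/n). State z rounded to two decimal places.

z = 0.51

p̂ = 28/74 = 0.37838.
Null standard error: √(0.35·0.65/74) = √0.003074324 = 0.055447.
z = (p̂ − p₀)/SE = (0.37838 − 0.35)/0.055447 = 0.51.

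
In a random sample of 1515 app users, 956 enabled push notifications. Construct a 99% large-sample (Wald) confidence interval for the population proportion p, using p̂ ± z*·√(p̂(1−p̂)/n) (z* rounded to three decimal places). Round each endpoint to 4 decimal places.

The sample proportion is 956/1515 = 0.63102.
Standard error of p̂: √(0.232833/1515) = √0.000153685 = 0.012397.
For 99% confidence, z* = 2.576.
Margin = 2.576·0.012397 = 0.03193.
Interval: 0.63102 ± 0.03193 → (0.5991, 0.6630).

(0.5991, 0.6630)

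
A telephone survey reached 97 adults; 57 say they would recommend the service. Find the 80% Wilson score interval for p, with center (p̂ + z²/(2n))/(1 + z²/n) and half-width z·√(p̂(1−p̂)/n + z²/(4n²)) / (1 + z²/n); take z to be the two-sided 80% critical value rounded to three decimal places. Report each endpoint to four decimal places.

p̂ = 57/97 = 0.58763; z = 1.282, so z² = 1.643524.
1 + z²/n = 1.016944.
Adjusted center: (0.58763 + z²/(2n))/1.016944 = 0.58617.
Radicand: p̂(1−p̂)/n + z²/(4n²) = 0.002498157 + 0.000043669 = 0.002541826.
Half-width = z·√(radicand)/denom = 1.282·0.050417/1.016944 = 0.06356.
Interval: 0.58617 ± 0.06356 → (0.5226, 0.6497).

(0.5226, 0.6497)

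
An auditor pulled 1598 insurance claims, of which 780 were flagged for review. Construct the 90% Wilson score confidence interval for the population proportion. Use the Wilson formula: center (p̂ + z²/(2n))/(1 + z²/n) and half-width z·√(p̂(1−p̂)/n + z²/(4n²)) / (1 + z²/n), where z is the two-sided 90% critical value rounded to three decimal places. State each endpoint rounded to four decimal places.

p̂ = 780/1598 = 0.48811; z = 1.645, so z² = 2.706025.
1 + z²/n = 1.001693.
Center = (0.48811 + 0.000847)/1.001693 = 0.48813.
Radicand: p̂(1−p̂)/n + z²/(4n²) = 0.000156357 + 0.000000265 = 0.000156622.
Half-width = 1.645·√0.000156622/1.001693 = 0.02055.
CI: 0.48813 ± 0.02055 = (0.4676, 0.5087).

(0.4676, 0.5087)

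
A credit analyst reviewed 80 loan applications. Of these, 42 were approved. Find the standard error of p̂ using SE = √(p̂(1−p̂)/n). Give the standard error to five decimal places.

Sample proportion p̂ = 42/80 = 0.52500.
p̂(1−p̂) = 0.249375.
SE = √(0.249375/80) = 0.05583.

SE = 0.05583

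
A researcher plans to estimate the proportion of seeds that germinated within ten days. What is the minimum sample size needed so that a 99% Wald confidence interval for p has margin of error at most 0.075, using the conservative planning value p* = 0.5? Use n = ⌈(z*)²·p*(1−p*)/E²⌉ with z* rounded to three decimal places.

For 99% confidence, z* = 2.576.
p*(1−p*) = 0.50·0.50 = 0.2500.
Required n before rounding: 6.635776 × 0.2500 / 0.075² = 294.923.
⌈294.923⌉ = 295.

n = 295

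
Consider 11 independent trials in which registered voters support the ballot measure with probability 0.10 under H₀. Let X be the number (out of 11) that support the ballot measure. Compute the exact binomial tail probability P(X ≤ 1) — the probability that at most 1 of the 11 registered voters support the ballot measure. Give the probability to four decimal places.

X is binomial with n = 11 and p = 0.10.
P(X ≤ 1) = C(11,0)·0.10^0·0.90^11 + C(11,1)·0.10^1·0.90^10.
= 0.313811 + 0.383546 = 0.6974.

P = 0.6974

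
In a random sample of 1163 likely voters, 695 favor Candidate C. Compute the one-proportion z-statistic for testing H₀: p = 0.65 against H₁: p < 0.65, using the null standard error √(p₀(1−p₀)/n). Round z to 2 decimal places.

z = -3.75

p̂ = 695/1163 = 0.59759.
Null standard error: √(0.65·0.35/1163) = √0.000195615 = 0.013986.
z = (0.59759 − 0.65)/0.013986 = -0.05241/0.013986 = -3.75.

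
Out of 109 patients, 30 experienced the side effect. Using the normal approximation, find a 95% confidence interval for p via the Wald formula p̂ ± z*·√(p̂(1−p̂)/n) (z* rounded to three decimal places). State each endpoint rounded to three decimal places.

(0.191, 0.359)

Sample proportion p̂ = 30/109 = 0.27523.
Standard error of p̂: √(0.199478/109) = √0.001830075 = 0.042779.
The 95% critical value is z* = 1.960.
Margin of error: 1.960 × 0.042779 = 0.08385.
CI: 0.27523 ± 0.08385 = (0.191, 0.359).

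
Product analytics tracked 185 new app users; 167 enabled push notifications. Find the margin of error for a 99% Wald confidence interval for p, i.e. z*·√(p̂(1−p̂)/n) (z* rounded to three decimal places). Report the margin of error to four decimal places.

With x = 167 successes in n = 185, p̂ = 0.90270.
Standard error of p̂: √(0.087831/185) = √0.000474760 = 0.021789.
The 99% critical value is z* = 2.576.
So ME = 0.0561.

ME = 0.0561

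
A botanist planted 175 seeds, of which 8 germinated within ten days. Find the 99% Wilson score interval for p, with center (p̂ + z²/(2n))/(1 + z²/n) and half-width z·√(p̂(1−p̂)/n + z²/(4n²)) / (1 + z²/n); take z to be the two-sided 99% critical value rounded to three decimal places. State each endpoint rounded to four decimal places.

(0.0191, 0.1055)

p̂ = 8/175 = 0.04571; z = 2.576, so z² = 6.635776.
Denominator 1 + z²/n = 1 + 6.635776/175 = 1.037919.
Adjusted center: (0.04571 + z²/(2n))/1.037919 = 0.06231.
Radicand: p̂(1−p̂)/n + z²/(4n²) = 0.000249283 + 0.000054170 = 0.000303453.
Half-width = 2.576·√0.000303453/1.037919 = 0.04323.
So the interval runs from 0.0191 to 0.1055.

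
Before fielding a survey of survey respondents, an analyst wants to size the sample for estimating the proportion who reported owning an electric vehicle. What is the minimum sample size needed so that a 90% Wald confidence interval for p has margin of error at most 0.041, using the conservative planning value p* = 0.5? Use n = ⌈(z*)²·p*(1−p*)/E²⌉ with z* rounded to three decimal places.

n = 403

z* = 1.645 at the 90% level.
p*(1−p*) = 0.2500.
Required n before rounding: 2.706025 × 0.2500 / 0.041² = 402.443.
⌈402.443⌉ = 403.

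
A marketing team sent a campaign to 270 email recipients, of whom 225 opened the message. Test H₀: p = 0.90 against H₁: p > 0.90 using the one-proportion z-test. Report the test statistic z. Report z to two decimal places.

p̂ = 225/270 = 0.83333.
Under H₀, SE = √(p₀(1−p₀)/n) = √(0.90·0.10/270) = √0.000333333 = 0.018257.
z = (p̂ − p₀)/SE = (0.83333 − 0.90)/0.018257 = -3.65.

z = -3.65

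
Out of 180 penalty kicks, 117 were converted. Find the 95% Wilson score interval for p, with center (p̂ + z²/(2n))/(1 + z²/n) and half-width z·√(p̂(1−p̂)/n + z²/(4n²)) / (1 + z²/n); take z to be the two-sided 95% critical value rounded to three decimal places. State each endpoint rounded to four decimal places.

(0.5778, 0.7159)

Here p̂ = 117/180 = 0.65000 and z = 1.960 (z² = 3.841600).
1 + z²/n = 1.021342.
Center = (0.65000 + 0.010671)/1.021342 = 0.64687.
Radicand: p̂(1−p̂)/n + z²/(4n²) = 0.001263889 + 0.000029642 = 0.001293531.
Half-width = z·√(radicand)/denom = 1.960·0.035966/1.021342 = 0.06902.
So the interval runs from 0.5778 to 0.7159.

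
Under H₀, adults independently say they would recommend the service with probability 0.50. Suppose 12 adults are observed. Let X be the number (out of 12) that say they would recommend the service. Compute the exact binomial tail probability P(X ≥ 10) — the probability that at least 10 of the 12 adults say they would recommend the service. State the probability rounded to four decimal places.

X is binomial with n = 12 and p = 0.50.
P(X ≥ 10) = C(12,10)·0.50^10·0.50^2 + C(12,11)·0.50^11·0.50^1 + C(12,12)·0.50^12·0.50^0.
= 0.016113 + 0.002930 + 0.000244 = 0.0193.

P = 0.0193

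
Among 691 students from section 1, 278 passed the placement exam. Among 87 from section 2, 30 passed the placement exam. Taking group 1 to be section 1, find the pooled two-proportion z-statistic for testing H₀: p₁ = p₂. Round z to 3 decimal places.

z = 1.033

Sample proportions: p̂₁ = 278/691 = 0.40232 and p̂₂ = 30/87 = 0.34483.
Pooling: p̂ = 308/778 = 0.39589.
Pooled SE = √[0.2391605·0.01294143] ≈ 0.055633.
z = (p̂₁ − p̂₂)/SE = (0.40232 − 0.34483)/0.055633 = 0.05749/0.055633 = 1.033.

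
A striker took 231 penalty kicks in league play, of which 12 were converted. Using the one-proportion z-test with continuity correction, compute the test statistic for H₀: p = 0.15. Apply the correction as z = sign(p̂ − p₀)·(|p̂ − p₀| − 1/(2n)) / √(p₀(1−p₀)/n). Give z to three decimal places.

z = -4.081

With x = 12 successes in n = 231, p̂ = 0.05195. p̂ − p₀ = -0.098052.
Continuity correction 1/(2n) = 1/462 = 0.002165.
Corrected numerator: |-0.098052| − 0.002165 = 0.095887.
Null standard error: √(0.15·0.85/231) = √0.000551948 = 0.023494.
z = −0.095887/0.023494 = -4.081.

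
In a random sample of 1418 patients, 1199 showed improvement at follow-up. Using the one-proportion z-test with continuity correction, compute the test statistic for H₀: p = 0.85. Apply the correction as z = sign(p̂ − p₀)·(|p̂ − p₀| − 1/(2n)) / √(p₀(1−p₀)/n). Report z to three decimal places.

z = -0.431

The sample proportion is 1199/1418 = 0.84556. p̂ − p₀ = -0.004443.
Continuity correction 1/(2n) = 1/2836 = 0.000353.
Corrected numerator: |-0.004443| − 0.000353 = 0.004090.
Under H₀, SE = √(p₀(1−p₀)/n) = √(0.85·0.15/1418) = √0.000089915 = 0.009482.
z = (−)0.004090/0.009482 = -0.431.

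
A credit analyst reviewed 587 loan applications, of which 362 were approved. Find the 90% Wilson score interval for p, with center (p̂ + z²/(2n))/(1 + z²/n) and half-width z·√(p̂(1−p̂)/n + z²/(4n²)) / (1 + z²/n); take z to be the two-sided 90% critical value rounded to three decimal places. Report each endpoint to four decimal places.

Here p̂ = 362/587 = 0.61670 and z = 1.645 (z² = 2.706025).
1 + z²/n = 1.004610.
Center = (0.61670 + 0.002305)/1.004610 = 0.61616.
Radicand: p̂(1−p̂)/n + z²/(4n²) = 0.000402696 + 0.000001963 = 0.000404659.
Half-width = z·√(radicand)/denom = 1.645·0.020116/1.004610 = 0.03294.
Interval: 0.61616 ± 0.03294 → (0.5832, 0.6491).

(0.5832, 0.6491)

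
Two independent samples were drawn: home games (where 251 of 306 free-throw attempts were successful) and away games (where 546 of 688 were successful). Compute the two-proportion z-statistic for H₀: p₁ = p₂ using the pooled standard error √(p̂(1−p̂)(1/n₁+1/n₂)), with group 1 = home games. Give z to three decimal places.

z = 0.973

Sample proportions: p̂₁ = 251/306 = 0.82026 and p̂₂ = 546/688 = 0.79360.
Pooling: p̂ = 797/994 = 0.80181.
Pooled SE = √[0.1589102·0.00472146] ≈ 0.027391.
z = (p̂₁ − p̂₂)/SE = (0.82026 − 0.79360)/0.027391 = 0.02666/0.027391 = 0.973.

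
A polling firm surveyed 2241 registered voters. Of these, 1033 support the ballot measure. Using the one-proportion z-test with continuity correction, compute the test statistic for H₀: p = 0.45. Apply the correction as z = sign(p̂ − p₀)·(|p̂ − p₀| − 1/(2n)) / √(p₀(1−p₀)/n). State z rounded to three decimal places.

z = 1.021

With x = 1033 successes in n = 2241, p̂ = 0.46095. p̂ − p₀ = 0.010955.
Continuity correction 1/(2n) = 1/4482 = 0.000223.
Corrected numerator: |0.010955| − 0.000223 = 0.010732.
Under H₀, SE = √(p₀(1−p₀)/n) = √(0.45·0.55/2241) = √0.000110442 = 0.010509.
z = +0.010732/0.010509 = 1.021.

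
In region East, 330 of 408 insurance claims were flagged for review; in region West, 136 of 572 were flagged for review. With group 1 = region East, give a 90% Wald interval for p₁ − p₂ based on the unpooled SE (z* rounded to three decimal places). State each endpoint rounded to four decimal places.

(0.5277, 0.6145)

p̂₁ = 330/408 = 0.80882, p̂₂ = 136/572 = 0.23776; p̂₁ − p̂₂ = 0.57106.
SE = √(0.000378990 + 0.000316838) = √0.000695828 = 0.026379.
For 90% confidence, z* = 1.645. Margin = 1.645·0.026379 = 0.04339.
Interval: 0.57106 ± 0.04339 → (0.5277, 0.6145).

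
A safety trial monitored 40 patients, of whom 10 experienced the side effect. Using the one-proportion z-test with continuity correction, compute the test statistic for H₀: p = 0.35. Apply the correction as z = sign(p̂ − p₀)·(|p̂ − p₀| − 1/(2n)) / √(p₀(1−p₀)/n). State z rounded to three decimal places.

With x = 10 successes in n = 40, p̂ = 0.25000. p̂ − p₀ = -0.100000.
Continuity correction 1/(2n) = 1/80 = 0.012500.
Corrected numerator: |-0.100000| − 0.012500 = 0.087500.
Under H₀, SE = √(p₀(1−p₀)/n) = √(0.35·0.65/40) = √0.005687500 = 0.075416.
z = (−)0.087500/0.075416 = -1.160.

z = -1.160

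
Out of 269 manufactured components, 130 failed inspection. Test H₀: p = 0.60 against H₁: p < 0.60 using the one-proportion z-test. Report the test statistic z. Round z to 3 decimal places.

The sample proportion is 130/269 = 0.48327.
Under H₀, SE = √(p₀(1−p₀)/n) = √(0.60·0.40/269) = √0.000892193 = 0.029870.
z = (0.48327 − 0.60)/0.029870 = -0.11673/0.029870 = -3.908.

z = -3.908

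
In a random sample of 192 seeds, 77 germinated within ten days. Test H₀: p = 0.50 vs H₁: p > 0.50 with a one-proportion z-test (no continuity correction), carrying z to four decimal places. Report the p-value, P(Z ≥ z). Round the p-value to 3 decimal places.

p-value = 0.997

p̂ = 77/192 = 0.40104.
Under H₀, SE = √(p₀(1−p₀)/n) = √(0.50·0.50/192) = √0.001302083 = 0.036084.
z = (p̂ − p₀)/SE = (77/192 − 0.50)/0.036084 ≈ -2.7424.
p-value = P(Z ≥ z) with z = -2.7424 → 0.997.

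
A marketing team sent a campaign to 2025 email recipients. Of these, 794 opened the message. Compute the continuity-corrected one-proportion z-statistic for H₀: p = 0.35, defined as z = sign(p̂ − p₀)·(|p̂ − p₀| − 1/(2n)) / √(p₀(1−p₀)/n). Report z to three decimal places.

With x = 794 successes in n = 2025, p̂ = 0.39210. p̂ − p₀ = 0.042099.
1/(2n) = 0.000247.
Corrected numerator: |0.042099| − 0.000247 = 0.041852.
SE₀ = √(0.35·0.65/2025) = 0.010599.
z = (+)0.041852/0.010599 = 3.949.

z = 3.949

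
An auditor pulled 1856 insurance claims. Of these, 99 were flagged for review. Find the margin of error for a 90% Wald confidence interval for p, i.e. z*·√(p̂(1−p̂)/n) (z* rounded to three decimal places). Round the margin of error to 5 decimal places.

The sample proportion is 99/1856 = 0.05334.
SE(p̂) = √(0.05334·0.94666/1856) = 0.005216.
z* = 1.645 at the 90% level.
So ME = 0.00858.

ME = 0.00858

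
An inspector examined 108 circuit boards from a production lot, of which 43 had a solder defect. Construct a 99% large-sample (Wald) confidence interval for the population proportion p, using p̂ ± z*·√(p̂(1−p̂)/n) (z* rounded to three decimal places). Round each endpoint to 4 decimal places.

(0.2768, 0.5195)

With x = 43 successes in n = 108, p̂ = 0.39815.
Standard error of p̂: √(0.239626/108) = √0.002218761 = 0.047104.
For 99% confidence, z* = 2.576.
Margin = 2.576·0.047104 = 0.12134.
CI: 0.39815 ± 0.12134 = (0.2768, 0.5195).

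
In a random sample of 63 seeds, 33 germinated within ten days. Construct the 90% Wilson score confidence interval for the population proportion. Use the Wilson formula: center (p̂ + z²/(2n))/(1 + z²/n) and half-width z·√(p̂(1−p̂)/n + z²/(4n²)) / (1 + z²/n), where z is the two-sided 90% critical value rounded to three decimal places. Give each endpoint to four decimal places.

(0.4215, 0.6242)

p̂ = 33/63 = 0.52381; z = 1.645, so z² = 2.706025.
1 + z²/n = 1.042953.
Center = (0.52381 + 0.021476)/1.042953 = 0.52283.
Radicand: p̂(1−p̂)/n + z²/(4n²) = 0.003959256 + 0.000170448 = 0.004129704.
Half-width = 1.645·√0.004129704/1.042953 = 0.10136.
So the interval runs from 0.4215 to 0.6242.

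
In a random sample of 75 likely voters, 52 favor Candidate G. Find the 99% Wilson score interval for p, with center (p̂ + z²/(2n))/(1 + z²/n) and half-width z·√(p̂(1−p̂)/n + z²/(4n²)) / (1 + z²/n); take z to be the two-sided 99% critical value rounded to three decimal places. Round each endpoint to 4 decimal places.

(0.5452, 0.8100)

p̂ = 52/75 = 0.69333; z = 2.576, so z² = 6.635776.
1 + z²/n = 1.088477.
Adjusted center: (0.69333 + z²/(2n))/1.088477 = 0.67762.
Radicand: p̂(1−p̂)/n + z²/(4n²) = 0.002834963 + 0.000294923 = 0.003129886.
Half-width = z·√(radicand)/denom = 2.576·0.055945/1.088477 = 0.13240.
CI: 0.67762 ± 0.13240 = (0.5452, 0.8100).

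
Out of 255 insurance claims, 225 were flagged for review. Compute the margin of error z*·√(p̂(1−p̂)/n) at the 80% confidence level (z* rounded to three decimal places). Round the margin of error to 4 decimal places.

Sample proportion p̂ = 225/255 = 0.88235.
SE(p̂) = √(0.88235·0.11765/255) = 0.020176.
The 80% critical value is z* = 1.282.
Margin of error = z*·SE = 1.282 × 0.020176 = 0.0259.

ME = 0.0259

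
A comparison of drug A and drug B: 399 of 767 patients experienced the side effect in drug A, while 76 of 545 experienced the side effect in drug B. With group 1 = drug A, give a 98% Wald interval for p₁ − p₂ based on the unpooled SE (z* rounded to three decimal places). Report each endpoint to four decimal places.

p̂₁ = 0.52021, p̂₂ = 0.13945, so the observed difference is 0.38076.
Unpooled SE = √(p̂₁(1−p̂₁)/n₁ + p̂₂(1−p̂₂)/n₂) = √(0.000325413 + 0.000220190) = 0.023358.
z* = 2.326 at the 98% level. Margin of error = 0.05433.
CI: 0.38076 ± 0.05433 = (0.3264, 0.4351).

(0.3264, 0.4351)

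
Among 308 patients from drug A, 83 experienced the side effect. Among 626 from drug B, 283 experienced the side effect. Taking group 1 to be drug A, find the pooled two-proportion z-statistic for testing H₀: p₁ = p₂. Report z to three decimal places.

Sample proportions: p̂₁ = 83/308 = 0.26948 and p̂₂ = 283/626 = 0.45208.
Pooled p̂ = (83+283)/(308+626) = 366/934 = 0.39186.
SE = √[p̂(1−p̂)(1/n₁+1/n₂)] = √[0.39186·0.60814·(1/308+1/626)] ≈ 0.033977.
z = (p̂₁ − p̂₂)/SE = (0.26948 − 0.45208)/0.033977 = -0.18260/0.033977 = -5.374.

z = -5.374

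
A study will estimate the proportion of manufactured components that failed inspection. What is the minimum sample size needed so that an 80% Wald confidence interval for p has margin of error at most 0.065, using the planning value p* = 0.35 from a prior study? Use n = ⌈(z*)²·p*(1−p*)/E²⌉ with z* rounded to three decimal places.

n = 89

z* = 1.282 at the 80% level.
p*(1−p*) = 0.35·0.65 = 0.2275.
Required n before rounding: 1.643524 × 0.2275 / 0.065² = 88.497.
Rounding up, n = 89.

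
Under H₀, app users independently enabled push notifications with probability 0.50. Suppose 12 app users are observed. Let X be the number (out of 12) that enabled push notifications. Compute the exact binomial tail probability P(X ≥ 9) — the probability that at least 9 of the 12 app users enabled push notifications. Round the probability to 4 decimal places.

X ~ Binomial(n=12, p=0.50).
P(X ≥ 9) = C(12,9)·0.50^9·0.50^3 + C(12,10)·0.50^10·0.50^2 + C(12,11)·0.50^11·0.50^1 + C(12,12)·0.50^12·0.50^0.
= 0.053711 + 0.016113 + 0.002930 + 0.000244 = 0.0730.

P = 0.0730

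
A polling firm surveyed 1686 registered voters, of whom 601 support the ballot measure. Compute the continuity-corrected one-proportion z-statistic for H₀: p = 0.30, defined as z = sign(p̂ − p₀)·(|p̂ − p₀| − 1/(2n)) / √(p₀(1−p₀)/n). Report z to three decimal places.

z = 5.033

The sample proportion is 601/1686 = 0.35647. p̂ − p₀ = 0.056465.
Continuity correction 1/(2n) = 1/3372 = 0.000297.
Corrected numerator: |0.056465| − 0.000297 = 0.056168.
Null standard error: √(0.30·0.70/1686) = √0.000124555 = 0.011160.
z = +0.056168/0.011160 = 5.033.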